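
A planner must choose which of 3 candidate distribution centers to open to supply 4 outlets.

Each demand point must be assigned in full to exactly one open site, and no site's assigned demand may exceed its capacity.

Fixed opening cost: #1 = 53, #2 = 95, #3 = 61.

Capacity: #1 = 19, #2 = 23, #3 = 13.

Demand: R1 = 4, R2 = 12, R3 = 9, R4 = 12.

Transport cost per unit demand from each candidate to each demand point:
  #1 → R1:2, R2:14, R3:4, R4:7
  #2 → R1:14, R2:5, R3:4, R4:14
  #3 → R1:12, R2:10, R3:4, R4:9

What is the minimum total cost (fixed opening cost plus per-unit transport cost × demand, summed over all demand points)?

336

Open {#1, #2}; cheapest assignment that respects the capacities:
  #1 (cap 19, load 16): R1, R4 — cost 4×2 + 12×7 = 92
  #2 (cap 23, load 21): R2, R3 — cost 12×5 + 9×4 = 96
  Shipping 188, fixed 148 → total 336.
  Any other capacity-feasible assignment to {#1, #2} ships for at least 188.
Compare {#1, #2, #3}: its best feasible assignment gives total 397.
Every other set of open sites that can feasibly serve all demand totals ≥ 397 even under its best assignment. Minimum: 336.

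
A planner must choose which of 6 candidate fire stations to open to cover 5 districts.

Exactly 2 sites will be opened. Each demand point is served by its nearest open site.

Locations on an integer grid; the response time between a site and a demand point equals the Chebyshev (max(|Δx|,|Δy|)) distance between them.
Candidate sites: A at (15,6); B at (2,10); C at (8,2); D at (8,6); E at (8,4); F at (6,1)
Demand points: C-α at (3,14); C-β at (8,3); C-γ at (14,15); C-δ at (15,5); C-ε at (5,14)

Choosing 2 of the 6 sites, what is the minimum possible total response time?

25

Open {A, B}.
  C-α→B 4, C-β→A 7, C-γ→A 9, C-δ→A 1, C-ε→B 4  ⇒ total 25.
Compare {B, D}: total 27.
Compare {B, E}: total 27.
No size-2 selection does better; minimum is 25.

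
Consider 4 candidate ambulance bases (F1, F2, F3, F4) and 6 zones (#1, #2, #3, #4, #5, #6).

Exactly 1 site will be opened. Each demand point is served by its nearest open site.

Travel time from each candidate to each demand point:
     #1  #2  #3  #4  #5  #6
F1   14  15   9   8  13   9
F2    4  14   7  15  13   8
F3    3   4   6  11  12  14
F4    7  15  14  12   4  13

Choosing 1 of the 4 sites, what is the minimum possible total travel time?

Open {F3}.
  #1→F3 3, #2→F3 4, #3→F3 6, #4→F3 11, #5→F3 12, #6→F3 14  ⇒ total 50.
Compare {F2}: total 61.
Compare {F4}: total 65.
No size-1 selection does better; minimum is 50.

50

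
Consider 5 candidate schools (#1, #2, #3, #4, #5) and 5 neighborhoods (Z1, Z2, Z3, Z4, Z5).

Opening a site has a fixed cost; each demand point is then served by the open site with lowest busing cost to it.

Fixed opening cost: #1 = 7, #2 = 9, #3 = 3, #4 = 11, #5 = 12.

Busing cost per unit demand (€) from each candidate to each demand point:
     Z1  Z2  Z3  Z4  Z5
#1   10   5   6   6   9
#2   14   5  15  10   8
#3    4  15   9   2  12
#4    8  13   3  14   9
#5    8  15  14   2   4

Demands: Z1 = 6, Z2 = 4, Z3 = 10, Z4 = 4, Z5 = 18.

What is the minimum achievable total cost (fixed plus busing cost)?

Open {#1, #3, #4, #5}: assign each demand point to its cheapest open site.
  Z1→#3 6×4=24, Z2→#1 4×5=20, Z3→#4 10×3=30, Z4→#3 4×2=8, Z5→#5 18×4=72
  busing cost 154, fixed 33 → total 187.
Compare {#2, #3, #4, #5}: busing cost 154 + fixed 35 = 189.
Compare {#1, #2, #3, #4, #5}: busing cost 154 + fixed 42 = 196.
Compare {#1, #3, #5}: busing cost 184 + fixed 22 = 206.
All other subsets cost ≥ 189. Minimum total cost: 187.

187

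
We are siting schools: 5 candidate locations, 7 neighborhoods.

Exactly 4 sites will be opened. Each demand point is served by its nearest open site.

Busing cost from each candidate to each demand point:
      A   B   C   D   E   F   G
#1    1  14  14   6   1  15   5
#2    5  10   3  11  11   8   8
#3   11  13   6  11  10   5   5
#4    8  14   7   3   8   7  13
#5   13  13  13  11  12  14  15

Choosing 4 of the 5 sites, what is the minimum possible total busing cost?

28

Open {#1, #2, #3, #4}.
  A→#1 1, B→#2 10, C→#2 3, D→#4 3, E→#1 1, F→#3 5, G→#1 5  ⇒ total 28.
Compare {#1, #2, #4, #5}: total 30.
Compare {#1, #2, #3, #5}: total 31.
No size-4 selection does better; minimum is 28.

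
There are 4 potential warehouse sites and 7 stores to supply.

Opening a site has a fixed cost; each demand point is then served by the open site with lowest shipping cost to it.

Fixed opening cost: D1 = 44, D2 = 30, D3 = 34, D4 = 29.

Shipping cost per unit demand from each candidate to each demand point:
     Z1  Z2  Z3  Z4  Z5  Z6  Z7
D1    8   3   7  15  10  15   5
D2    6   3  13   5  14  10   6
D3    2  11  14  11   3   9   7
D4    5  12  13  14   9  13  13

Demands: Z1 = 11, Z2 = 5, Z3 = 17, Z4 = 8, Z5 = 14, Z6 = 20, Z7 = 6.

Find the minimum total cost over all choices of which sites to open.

Open {D1, D2, D3}: assign each demand point to its cheapest open site.
  Z1→D3 11×2=22, Z2→D1 5×3=15, Z3→D1 17×7=119, Z4→D2 8×5=40, Z5→D3 14×3=42, Z6→D3 20×9=180, Z7→D1 6×5=30
  shipping cost 448, fixed 108 → total 556.
Compare {D1, D3}: shipping cost 496 + fixed 78 = 574.
Compare {D1, D2, D3, D4}: shipping cost 448 + fixed 137 = 585.
Compare {D1, D3, D4}: shipping cost 496 + fixed 107 = 603.
All other subsets cost ≥ 574. Minimum total cost: 556.

556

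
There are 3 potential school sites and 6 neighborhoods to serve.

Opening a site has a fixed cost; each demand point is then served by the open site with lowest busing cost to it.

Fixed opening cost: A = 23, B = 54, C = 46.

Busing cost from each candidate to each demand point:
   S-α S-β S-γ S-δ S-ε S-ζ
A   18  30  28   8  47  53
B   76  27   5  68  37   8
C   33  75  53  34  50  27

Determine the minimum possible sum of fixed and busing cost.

Open {A, B}: assign each demand point to its cheapest open site.
  S-α→A 18, S-β→B 27, S-γ→B 5, S-δ→A 8, S-ε→B 37, S-ζ→B 8
  busing cost 103, fixed 77 → total 180.
Compare {A}: busing cost 184 + fixed 23 = 207.
Compare {A, B, C}: busing cost 103 + fixed 123 = 226.
Compare {A, C}: busing cost 158 + fixed 69 = 227.
All other subsets cost ≥ 207. Minimum total cost: 180.

180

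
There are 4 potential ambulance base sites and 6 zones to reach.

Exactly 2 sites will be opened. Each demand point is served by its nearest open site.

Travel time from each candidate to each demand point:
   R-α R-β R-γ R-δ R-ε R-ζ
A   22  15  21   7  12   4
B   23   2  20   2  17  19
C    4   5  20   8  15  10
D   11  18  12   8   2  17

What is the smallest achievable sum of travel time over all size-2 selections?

Open {C, D}.
  R-α→C 4, R-β→C 5, R-γ→D 12, R-δ→C 8, R-ε→D 2, R-ζ→C 10  ⇒ total 41.
Compare {B, D}: total 46.
Compare {A, D}: total 51.
No size-2 selection does better; minimum is 41.

41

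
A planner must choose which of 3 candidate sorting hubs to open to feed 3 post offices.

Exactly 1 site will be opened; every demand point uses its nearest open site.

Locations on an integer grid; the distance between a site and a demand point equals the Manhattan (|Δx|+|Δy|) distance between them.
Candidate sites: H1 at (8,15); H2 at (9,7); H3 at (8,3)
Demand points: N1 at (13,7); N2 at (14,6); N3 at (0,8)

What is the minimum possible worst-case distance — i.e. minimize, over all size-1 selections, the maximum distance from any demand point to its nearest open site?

Open {H2}.
  Farthest demand point is N3 at distance 10 (to H2); all others are ≤ 10.
With {H3} the worst case is 13.
With {H1} the worst case is 15.
No size-1 selection achieves below 10.

10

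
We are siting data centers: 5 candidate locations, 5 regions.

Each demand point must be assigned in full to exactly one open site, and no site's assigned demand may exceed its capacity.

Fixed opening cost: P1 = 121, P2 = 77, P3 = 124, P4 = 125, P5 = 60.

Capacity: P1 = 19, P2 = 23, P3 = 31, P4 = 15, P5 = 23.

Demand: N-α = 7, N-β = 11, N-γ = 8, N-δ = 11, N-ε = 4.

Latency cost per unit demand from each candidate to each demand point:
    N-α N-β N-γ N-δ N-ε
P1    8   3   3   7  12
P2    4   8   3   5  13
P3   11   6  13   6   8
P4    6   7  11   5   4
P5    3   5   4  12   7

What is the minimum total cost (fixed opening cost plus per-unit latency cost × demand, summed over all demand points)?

320

Open {P2, P5}; cheapest assignment that respects the capacities:
  P2 (cap 23, load 19): N-γ, N-δ — cost 8×3 + 11×5 = 79
  P5 (cap 23, load 22): N-α, N-β, N-ε — cost 7×3 + 11×5 + 4×7 = 104
  Shipping 183, fixed 137 → total 320.
  Any other capacity-feasible assignment to {P2, P5} ships for at least 183.
Compare {P1, P5}: its best feasible assignment gives total 386.
Compare {P1, P2}: its best feasible assignment gives total 390.
Every other set of open sites that can feasibly serve all demand totals ≥ 386 even under its best assignment. Minimum: 320.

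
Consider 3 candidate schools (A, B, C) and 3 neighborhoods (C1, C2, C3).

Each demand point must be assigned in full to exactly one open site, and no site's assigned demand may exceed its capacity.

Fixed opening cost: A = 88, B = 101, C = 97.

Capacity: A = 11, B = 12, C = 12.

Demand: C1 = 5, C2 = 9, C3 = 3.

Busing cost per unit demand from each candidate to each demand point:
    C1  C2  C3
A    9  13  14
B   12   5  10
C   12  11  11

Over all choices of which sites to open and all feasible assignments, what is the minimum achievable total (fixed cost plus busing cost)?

309

Open {A, B}; cheapest assignment that respects the capacities:
  A (cap 11, load 5): C1 — cost 5×9 = 45
  B (cap 12, load 12): C2, C3 — cost 9×5 + 3×10 = 75
  Shipping 120, fixed 189 → total 309.
  Any other capacity-feasible assignment to {A, B} ships for at least 120.
Compare {B, C}: its best feasible assignment gives total 333.
Compare {A, C}: its best feasible assignment gives total 362.
Every other set of open sites that can feasibly serve all demand totals ≥ 333 even under its best assignment. Minimum: 309.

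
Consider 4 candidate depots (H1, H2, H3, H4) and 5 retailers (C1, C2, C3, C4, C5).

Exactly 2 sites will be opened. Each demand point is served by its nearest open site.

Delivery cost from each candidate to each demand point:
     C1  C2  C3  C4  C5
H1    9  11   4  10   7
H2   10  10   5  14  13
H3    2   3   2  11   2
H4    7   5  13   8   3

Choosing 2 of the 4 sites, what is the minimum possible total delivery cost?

17

Open {H3, H4}.
  C1→H3 2, C2→H3 3, C3→H3 2, C4→H4 8, C5→H3 2  ⇒ total 17.
Compare {H1, H3}: total 19.
Compare {H2, H3}: total 20.
No size-2 selection does better; minimum is 17.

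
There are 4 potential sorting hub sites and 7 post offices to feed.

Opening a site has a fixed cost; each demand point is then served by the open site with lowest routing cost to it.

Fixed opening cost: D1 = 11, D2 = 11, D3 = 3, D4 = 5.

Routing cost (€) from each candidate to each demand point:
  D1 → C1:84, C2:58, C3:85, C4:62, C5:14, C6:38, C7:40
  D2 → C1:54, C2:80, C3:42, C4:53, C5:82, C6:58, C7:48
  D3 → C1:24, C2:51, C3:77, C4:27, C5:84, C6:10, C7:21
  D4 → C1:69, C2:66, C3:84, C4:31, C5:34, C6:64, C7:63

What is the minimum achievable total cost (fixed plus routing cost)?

214

Open {D1, D2, D3}: assign each demand point to its cheapest open site.
  C1→D3 24, C2→D3 51, C3→D2 42, C4→D3 27, C5→D1 14, C6→D3 10, C7→D3 21
  routing cost 189, fixed 25 → total 214.
Compare {D1, D2, D3, D4}: routing cost 189 + fixed 30 = 219.
Compare {D2, D3, D4}: routing cost 209 + fixed 19 = 228.
Compare {D1, D3}: routing cost 224 + fixed 14 = 238.
All other subsets cost ≥ 219. Minimum total cost: 214.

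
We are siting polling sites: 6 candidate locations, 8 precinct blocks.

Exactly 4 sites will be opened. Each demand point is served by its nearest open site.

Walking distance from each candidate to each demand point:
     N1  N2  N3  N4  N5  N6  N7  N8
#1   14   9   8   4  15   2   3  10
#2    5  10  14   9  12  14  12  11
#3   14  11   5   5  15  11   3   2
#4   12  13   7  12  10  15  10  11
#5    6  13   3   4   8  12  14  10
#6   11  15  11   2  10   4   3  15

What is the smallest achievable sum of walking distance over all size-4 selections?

Open {#1, #3, #5, #6}.
  N1→#5 6, N2→#1 9, N3→#5 3, N4→#6 2, N5→#5 8, N6→#1 2, N7→#1 3, N8→#3 2  ⇒ total 35.
Compare {#1, #2, #3, #5}: total 36.
Compare {#1, #3, #4, #5}: total 37.
No size-4 selection does better; minimum is 35.

35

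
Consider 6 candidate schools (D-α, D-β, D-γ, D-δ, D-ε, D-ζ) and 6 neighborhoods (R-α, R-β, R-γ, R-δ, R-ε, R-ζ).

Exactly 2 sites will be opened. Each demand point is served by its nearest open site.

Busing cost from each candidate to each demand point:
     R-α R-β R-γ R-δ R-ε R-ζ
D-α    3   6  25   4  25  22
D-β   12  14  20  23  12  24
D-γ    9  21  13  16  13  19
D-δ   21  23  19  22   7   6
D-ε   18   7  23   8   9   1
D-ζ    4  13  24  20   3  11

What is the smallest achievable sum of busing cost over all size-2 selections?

45

Open {D-α, D-δ}.
  R-α→D-α 3, R-β→D-α 6, R-γ→D-δ 19, R-δ→D-α 4, R-ε→D-δ 7, R-ζ→D-δ 6  ⇒ total 45.
Compare {D-α, D-ε}: total 46.
Compare {D-ε, D-ζ}: total 46.
No size-2 selection does better; minimum is 45.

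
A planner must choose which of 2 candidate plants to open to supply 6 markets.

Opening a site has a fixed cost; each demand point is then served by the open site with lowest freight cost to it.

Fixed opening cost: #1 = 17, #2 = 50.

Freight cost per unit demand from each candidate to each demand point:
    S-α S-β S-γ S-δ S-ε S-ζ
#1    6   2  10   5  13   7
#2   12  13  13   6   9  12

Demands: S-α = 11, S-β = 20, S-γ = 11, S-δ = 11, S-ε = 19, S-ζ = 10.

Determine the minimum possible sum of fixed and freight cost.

579

Open {#1, #2}: assign each demand point to its cheapest open site.
  S-α→#1 11×6=66, S-β→#1 20×2=40, S-γ→#1 11×10=110, S-δ→#1 11×5=55, S-ε→#2 19×9=171, S-ζ→#1 10×7=70
  freight cost 512, fixed 67 → total 579.
Compare {#1}: freight cost 588 + fixed 17 = 605.
Compare {#2}: freight cost 892 + fixed 50 = 942.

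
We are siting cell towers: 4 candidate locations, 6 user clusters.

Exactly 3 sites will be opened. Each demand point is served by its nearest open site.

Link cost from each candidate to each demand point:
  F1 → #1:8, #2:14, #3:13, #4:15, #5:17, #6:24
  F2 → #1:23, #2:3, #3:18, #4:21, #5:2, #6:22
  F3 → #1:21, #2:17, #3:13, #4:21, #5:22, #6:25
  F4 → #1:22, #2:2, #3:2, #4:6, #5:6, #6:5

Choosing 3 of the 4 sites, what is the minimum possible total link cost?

25

Open {F1, F2, F4}.
  #1→F1 8, #2→F4 2, #3→F4 2, #4→F4 6, #5→F2 2, #6→F4 5  ⇒ total 25.
Compare {F1, F3, F4}: total 29.
Compare {F2, F3, F4}: total 38.
No size-3 selection does better; minimum is 25.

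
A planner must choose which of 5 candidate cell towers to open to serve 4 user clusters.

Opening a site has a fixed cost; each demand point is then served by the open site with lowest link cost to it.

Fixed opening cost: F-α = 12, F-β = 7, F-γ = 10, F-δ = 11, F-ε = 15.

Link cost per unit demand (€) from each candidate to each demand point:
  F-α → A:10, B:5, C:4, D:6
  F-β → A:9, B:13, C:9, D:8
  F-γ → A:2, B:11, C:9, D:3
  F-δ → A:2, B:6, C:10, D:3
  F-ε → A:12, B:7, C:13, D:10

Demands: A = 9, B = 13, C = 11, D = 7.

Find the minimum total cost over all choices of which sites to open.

170

Open {F-α, F-γ}: assign each demand point to its cheapest open site.
  A→F-γ 9×2=18, B→F-α 13×5=65, C→F-α 11×4=44, D→F-γ 7×3=21
  link cost 148, fixed 22 → total 170.
Compare {F-α, F-δ}: link cost 148 + fixed 23 = 171.
Compare {F-α, F-β, F-γ}: link cost 148 + fixed 29 = 177.
Compare {F-α, F-β, F-δ}: link cost 148 + fixed 30 = 178.
All other subsets cost ≥ 171. Minimum total cost: 170.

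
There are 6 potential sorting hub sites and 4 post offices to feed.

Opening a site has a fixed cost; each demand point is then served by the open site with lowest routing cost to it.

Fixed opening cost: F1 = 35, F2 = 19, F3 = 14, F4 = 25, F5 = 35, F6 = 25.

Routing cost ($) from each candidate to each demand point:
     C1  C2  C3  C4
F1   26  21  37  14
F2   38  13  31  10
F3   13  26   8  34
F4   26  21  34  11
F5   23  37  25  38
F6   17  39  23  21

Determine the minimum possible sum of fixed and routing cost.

Open {F2, F3}: assign each demand point to its cheapest open site.
  C1→F3 13, C2→F2 13, C3→F3 8, C4→F2 10
  routing cost 44, fixed 33 → total 77.
Compare {F3, F4}: routing cost 53 + fixed 39 = 92.
Compare {F3}: routing cost 81 + fixed 14 = 95.
Compare {F2, F3, F4}: routing cost 44 + fixed 58 = 102.
All other subsets cost ≥ 92. Minimum total cost: 77.

77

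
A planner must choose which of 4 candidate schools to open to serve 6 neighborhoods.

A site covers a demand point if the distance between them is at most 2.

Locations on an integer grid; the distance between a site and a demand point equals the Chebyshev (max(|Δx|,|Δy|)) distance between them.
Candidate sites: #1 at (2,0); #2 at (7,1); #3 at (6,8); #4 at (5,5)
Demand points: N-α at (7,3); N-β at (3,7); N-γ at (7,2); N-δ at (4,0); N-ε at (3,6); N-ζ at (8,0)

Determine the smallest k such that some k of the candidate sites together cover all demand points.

3

Coverage sets (demand points within 2 of each site):
  #1: {N-δ}
  #2: {N-α, N-γ, N-ζ}
  #3: {}
  #4: {N-α, N-β, N-ε}
No 2 sites suffice: every size-2 union leaves at least one demand point uncovered.
But {#1, #2, #4} covers everything, so the minimum is 3.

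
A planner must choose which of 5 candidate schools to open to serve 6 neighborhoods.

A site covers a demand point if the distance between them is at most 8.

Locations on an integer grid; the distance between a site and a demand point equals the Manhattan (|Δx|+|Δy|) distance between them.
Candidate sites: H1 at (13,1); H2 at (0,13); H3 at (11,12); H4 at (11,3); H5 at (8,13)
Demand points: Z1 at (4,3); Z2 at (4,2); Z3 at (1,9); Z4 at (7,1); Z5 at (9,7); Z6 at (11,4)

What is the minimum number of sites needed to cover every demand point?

Coverage sets (demand points within 8 of each site):
  H1: {Z4, Z6}
  H2: {Z3}
  H3: {Z5, Z6}
  H4: {Z1, Z2, Z4, Z5, Z6}
  H5: {Z5}
No single site covers all 6 demand points.
But {H2, H4} covers everything, so the minimum is 2.

2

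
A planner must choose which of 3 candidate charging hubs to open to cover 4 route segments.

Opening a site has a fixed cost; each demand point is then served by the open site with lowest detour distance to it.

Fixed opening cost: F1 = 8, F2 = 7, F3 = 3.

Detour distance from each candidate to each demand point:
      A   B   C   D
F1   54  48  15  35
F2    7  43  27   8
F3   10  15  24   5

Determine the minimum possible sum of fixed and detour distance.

Open {F1, F3}: assign each demand point to its cheapest open site.
  A→F3 10, B→F3 15, C→F1 15, D→F3 5
  detour distance 45, fixed 11 → total 56.
Compare {F3}: detour distance 54 + fixed 3 = 57.
Compare {F1, F2, F3}: detour distance 42 + fixed 18 = 60.
Compare {F2, F3}: detour distance 51 + fixed 10 = 61.
All other subsets cost ≥ 57. Minimum total cost: 56.

56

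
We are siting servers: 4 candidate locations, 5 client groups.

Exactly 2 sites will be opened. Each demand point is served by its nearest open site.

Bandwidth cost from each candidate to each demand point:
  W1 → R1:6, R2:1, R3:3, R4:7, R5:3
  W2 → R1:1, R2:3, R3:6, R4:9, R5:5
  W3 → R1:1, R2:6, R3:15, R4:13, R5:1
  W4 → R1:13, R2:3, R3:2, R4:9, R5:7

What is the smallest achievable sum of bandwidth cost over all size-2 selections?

13

Open {W1, W3}.
  R1→W3 1, R2→W1 1, R3→W1 3, R4→W1 7, R5→W3 1  ⇒ total 13.
Compare {W1, W2}: total 15.
Compare {W3, W4}: total 16.
No size-2 selection does better; minimum is 13.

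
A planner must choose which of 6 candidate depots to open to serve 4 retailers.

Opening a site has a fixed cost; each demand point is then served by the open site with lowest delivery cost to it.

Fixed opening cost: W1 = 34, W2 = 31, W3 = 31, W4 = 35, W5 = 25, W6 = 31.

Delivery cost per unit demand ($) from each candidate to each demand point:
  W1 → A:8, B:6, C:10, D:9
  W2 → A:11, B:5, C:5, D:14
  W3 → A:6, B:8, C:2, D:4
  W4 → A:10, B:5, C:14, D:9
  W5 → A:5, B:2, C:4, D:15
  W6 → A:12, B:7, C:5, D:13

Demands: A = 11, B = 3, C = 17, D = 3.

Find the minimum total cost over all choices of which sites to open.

163

Open {W3, W5}: assign each demand point to its cheapest open site.
  A→W5 11×5=55, B→W5 3×2=6, C→W3 17×2=34, D→W3 3×4=12
  delivery cost 107, fixed 56 → total 163.
Compare {W3}: delivery cost 136 + fixed 31 = 167.
Compare {W2, W3}: delivery cost 127 + fixed 62 = 189.
Compare {W3, W4}: delivery cost 127 + fixed 66 = 193.
All other subsets cost ≥ 167. Minimum total cost: 163.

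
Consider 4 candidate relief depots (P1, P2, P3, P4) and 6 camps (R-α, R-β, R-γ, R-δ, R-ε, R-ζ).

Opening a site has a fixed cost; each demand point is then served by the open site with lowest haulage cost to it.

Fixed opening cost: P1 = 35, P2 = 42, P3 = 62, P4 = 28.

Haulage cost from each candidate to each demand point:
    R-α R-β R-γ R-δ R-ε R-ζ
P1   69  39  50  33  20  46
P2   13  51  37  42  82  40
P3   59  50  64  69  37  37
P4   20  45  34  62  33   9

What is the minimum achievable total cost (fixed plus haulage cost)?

Open {P1, P4}: assign each demand point to its cheapest open site.
  R-α→P4 20, R-β→P1 39, R-γ→P4 34, R-δ→P1 33, R-ε→P1 20, R-ζ→P4 9
  haulage cost 155, fixed 63 → total 218.
Compare {P4}: haulage cost 203 + fixed 28 = 231.
Compare {P2, P4}: haulage cost 176 + fixed 70 = 246.
Compare {P1, P2, P4}: haulage cost 148 + fixed 105 = 253.
All other subsets cost ≥ 231. Minimum total cost: 218.

218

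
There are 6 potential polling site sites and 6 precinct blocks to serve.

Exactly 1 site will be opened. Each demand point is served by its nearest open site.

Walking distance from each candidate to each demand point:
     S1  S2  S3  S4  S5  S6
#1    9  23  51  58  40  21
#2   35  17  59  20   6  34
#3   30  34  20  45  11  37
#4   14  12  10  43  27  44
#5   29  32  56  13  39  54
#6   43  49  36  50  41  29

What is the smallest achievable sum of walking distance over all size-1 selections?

Open {#4}.
  S1→#4 14, S2→#4 12, S3→#4 10, S4→#4 43, S5→#4 27, S6→#4 44  ⇒ total 150.
Compare {#2}: total 171.
Compare {#3}: total 177.
No size-1 selection does better; minimum is 150.

150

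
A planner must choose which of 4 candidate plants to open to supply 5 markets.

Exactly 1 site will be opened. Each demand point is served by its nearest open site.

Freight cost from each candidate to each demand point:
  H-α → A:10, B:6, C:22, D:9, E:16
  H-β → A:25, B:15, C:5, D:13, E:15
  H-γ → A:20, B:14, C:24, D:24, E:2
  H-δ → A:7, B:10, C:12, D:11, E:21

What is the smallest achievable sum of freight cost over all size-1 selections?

Open {H-δ}.
  A→H-δ 7, B→H-δ 10, C→H-δ 12, D→H-δ 11, E→H-δ 21  ⇒ total 61.
Compare {H-α}: total 63.
Compare {H-β}: total 73.
No size-1 selection does better; minimum is 61.

61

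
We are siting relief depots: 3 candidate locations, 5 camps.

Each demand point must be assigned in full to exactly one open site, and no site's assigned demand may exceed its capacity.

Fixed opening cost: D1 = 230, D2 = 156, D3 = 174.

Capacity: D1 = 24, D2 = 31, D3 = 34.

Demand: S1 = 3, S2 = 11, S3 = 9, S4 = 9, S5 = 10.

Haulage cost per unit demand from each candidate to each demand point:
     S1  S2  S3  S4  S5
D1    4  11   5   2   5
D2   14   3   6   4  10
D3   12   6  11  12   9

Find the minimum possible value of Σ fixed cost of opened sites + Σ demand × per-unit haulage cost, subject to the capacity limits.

553

Open {D1, D2}; cheapest assignment that respects the capacities:
  D1 (cap 24, load 22): S1, S4, S5 — cost 3×4 + 9×2 + 10×5 = 80
  D2 (cap 31, load 20): S2, S3 — cost 11×3 + 9×6 = 87
  Shipping 167, fixed 386 → total 553.
  Any other capacity-feasible assignment to {D1, D2} ships for at least 167.
Compare {D2, D3}: its best feasible assignment gives total 579.
Compare {D1, D3}: its best feasible assignment gives total 635.
Every other set of open sites that can feasibly serve all demand totals ≥ 579 even under its best assignment. Minimum: 553.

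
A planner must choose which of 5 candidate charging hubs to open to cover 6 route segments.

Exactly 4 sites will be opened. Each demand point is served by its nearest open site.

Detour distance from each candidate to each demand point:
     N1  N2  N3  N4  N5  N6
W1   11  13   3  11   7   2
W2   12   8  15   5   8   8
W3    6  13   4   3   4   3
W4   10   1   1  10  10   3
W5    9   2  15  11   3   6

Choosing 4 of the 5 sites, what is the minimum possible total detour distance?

16

Open {W1, W3, W4, W5}.
  N1→W3 6, N2→W4 1, N3→W4 1, N4→W3 3, N5→W5 3, N6→W1 2  ⇒ total 16.
Compare {W1, W2, W3, W4}: total 17.
Compare {W2, W3, W4, W5}: total 17.
No size-4 selection does better; minimum is 16.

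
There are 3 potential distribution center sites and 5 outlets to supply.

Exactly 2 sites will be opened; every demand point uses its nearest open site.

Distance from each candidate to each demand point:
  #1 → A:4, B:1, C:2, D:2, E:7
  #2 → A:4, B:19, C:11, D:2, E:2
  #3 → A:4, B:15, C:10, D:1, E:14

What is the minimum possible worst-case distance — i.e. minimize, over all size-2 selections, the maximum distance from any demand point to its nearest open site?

Open {#1, #2}.
  Farthest demand point is A at distance 4 (to #1); all others are ≤ 4.
With {#1, #3} the worst case is 7.
With {#2, #3} the worst case is 15.
No size-2 selection achieves below 4.

4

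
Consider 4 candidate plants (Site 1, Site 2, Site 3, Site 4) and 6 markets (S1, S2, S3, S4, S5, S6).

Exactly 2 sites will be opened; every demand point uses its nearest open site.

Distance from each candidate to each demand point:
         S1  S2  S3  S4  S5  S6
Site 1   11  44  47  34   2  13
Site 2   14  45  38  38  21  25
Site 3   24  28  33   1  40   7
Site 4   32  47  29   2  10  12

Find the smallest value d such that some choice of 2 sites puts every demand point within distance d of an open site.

Open {Site 3, Site 4}.
  Farthest demand point is S3 at distance 29 (to Site 4); all others are ≤ 29.
With {Site 1, Site 3} the worst case is 33.
With {Site 2, Site 3} the worst case is 33.
No size-2 selection achieves below 29.

29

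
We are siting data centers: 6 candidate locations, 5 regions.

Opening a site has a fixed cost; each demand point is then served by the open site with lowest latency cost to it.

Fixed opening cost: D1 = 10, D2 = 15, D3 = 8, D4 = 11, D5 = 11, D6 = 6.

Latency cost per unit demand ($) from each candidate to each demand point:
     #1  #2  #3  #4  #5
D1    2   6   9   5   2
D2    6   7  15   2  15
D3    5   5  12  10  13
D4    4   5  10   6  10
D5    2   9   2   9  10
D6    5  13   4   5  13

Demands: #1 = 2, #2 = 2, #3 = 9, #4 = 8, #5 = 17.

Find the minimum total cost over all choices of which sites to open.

Open {D1, D2, D5}: assign each demand point to its cheapest open site.
  #1→D1 2×2=4, #2→D1 2×6=12, #3→D5 9×2=18, #4→D2 8×2=16, #5→D1 17×2=34
  latency cost 84, fixed 36 → total 120.
Compare {D1, D2, D3, D5}: latency cost 82 + fixed 44 = 126.
Compare {D1, D2, D5, D6}: latency cost 84 + fixed 42 = 126.
Compare {D1, D5}: latency cost 108 + fixed 21 = 129.
All other subsets cost ≥ 126. Minimum total cost: 120.

120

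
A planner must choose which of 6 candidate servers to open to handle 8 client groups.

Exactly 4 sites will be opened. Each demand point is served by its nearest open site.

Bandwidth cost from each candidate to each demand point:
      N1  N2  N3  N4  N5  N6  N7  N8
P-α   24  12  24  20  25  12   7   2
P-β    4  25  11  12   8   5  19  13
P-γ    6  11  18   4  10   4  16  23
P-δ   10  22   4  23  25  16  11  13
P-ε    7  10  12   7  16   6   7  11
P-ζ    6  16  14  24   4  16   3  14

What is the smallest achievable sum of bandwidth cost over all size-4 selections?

38

Open {P-α, P-γ, P-δ, P-ζ}.
  N1→P-γ 6, N2→P-γ 11, N3→P-δ 4, N4→P-γ 4, N5→P-ζ 4, N6→P-γ 4, N7→P-ζ 3, N8→P-α 2  ⇒ total 38.
Compare {P-α, P-δ, P-ε, P-ζ}: total 42.
Compare {P-α, P-β, P-γ, P-ζ}: total 43.
No size-4 selection does better; minimum is 38.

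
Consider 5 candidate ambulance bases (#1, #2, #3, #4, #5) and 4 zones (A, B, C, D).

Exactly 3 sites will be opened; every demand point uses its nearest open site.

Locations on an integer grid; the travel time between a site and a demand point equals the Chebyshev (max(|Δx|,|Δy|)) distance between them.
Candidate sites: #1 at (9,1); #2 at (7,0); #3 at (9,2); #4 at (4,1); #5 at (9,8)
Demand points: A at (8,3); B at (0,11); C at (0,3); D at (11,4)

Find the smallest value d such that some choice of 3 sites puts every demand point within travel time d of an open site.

9

Open {#1, #2, #3}.
  Farthest demand point is B at travel time 9 (to #3); all others are ≤ 9.
With {#1, #2, #5} the worst case is 9.
With {#1, #3, #4} the worst case is 9.
No size-3 selection achieves below 9.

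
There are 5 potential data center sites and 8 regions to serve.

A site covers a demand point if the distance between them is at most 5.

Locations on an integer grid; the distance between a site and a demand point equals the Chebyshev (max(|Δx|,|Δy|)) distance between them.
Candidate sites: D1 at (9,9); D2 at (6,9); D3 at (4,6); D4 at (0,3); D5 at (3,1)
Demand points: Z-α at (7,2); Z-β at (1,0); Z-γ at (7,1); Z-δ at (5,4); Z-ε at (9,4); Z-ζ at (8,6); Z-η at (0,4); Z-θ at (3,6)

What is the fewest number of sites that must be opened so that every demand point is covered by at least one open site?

Coverage sets (demand points within 5 of each site):
  D1: {Z-δ, Z-ε, Z-ζ}
  D2: {Z-δ, Z-ε, Z-ζ, Z-θ}
  D3: {Z-α, Z-γ, Z-δ, Z-ε, Z-ζ, Z-η, Z-θ}
  D4: {Z-β, Z-δ, Z-η, Z-θ}
  D5: {Z-α, Z-β, Z-γ, Z-δ, Z-ζ, Z-η, Z-θ}
No single site covers all 8 demand points.
But {D1, D5} covers everything, so the minimum is 2.

2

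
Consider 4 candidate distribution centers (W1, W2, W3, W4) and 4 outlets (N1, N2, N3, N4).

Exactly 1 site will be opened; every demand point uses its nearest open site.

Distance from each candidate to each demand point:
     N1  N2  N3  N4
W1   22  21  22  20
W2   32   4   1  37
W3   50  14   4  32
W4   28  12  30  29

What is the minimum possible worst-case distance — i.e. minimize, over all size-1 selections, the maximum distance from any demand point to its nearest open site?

22

Open {W1}.
  Farthest demand point is N1 at distance 22 (to W1); all others are ≤ 22.
With {W4} the worst case is 30.
With {W2} the worst case is 37.
No size-1 selection achieves below 22.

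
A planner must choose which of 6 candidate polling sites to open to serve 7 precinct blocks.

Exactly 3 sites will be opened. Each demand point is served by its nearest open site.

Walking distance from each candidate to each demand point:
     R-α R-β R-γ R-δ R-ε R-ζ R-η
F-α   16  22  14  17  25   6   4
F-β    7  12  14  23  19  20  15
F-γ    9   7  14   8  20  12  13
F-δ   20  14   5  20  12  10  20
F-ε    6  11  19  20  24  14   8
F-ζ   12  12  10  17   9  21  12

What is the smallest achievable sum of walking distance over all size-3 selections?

51

Open {F-α, F-γ, F-δ}.
  R-α→F-γ 9, R-β→F-γ 7, R-γ→F-δ 5, R-δ→F-γ 8, R-ε→F-δ 12, R-ζ→F-α 6, R-η→F-α 4  ⇒ total 51.
Compare {F-α, F-γ, F-ζ}: total 53.
Compare {F-γ, F-δ, F-ε}: total 56.
No size-3 selection does better; minimum is 51.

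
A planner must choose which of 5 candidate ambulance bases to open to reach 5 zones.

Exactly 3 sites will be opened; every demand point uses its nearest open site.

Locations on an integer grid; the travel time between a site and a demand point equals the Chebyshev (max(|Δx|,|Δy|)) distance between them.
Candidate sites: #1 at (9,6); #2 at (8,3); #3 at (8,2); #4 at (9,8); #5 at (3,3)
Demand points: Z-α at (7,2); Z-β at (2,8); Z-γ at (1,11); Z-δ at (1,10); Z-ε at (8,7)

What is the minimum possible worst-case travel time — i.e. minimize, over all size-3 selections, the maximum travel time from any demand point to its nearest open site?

8

Open {#1, #2, #3}.
  Farthest demand point is Z-γ at travel time 8 (to #1); all others are ≤ 8.
With {#1, #2, #4} the worst case is 8.
With {#1, #2, #5} the worst case is 8.
No size-3 selection achieves below 8.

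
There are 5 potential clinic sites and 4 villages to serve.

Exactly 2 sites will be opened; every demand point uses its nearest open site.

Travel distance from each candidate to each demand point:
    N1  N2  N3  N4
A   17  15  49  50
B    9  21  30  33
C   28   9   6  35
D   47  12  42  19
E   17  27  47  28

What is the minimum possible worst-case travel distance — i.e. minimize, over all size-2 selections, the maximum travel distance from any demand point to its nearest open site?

28

Open {C, D}.
  Farthest demand point is N1 at travel distance 28 (to C); all others are ≤ 28.
With {C, E} the worst case is 28.
With {B, D} the worst case is 30.
No size-2 selection achieves below 28.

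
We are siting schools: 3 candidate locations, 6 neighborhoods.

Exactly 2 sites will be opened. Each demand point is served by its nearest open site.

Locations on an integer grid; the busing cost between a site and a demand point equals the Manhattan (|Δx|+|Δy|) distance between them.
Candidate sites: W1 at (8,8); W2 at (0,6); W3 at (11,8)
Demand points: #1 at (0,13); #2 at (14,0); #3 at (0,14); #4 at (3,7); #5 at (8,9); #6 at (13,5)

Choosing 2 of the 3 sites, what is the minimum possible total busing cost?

Open {W2, W3}.
  #1→W2 7, #2→W3 11, #3→W2 8, #4→W2 4, #5→W3 4, #6→W3 5  ⇒ total 39.
Compare {W1, W2}: total 42.
Compare {W1, W3}: total 50.

39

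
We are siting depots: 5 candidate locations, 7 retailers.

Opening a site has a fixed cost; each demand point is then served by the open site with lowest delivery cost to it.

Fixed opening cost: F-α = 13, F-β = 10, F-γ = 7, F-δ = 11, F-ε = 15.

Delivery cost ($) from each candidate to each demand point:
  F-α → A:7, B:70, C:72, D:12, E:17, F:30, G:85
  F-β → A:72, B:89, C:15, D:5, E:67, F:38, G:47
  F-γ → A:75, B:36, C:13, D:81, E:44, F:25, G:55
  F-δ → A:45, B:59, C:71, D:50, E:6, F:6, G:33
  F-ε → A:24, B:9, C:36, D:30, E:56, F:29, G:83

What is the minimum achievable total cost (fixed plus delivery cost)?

130

Open {F-α, F-β, F-δ, F-ε}: assign each demand point to its cheapest open site.
  A→F-α 7, B→F-ε 9, C→F-β 15, D→F-β 5, E→F-δ 6, F→F-δ 6, G→F-δ 33
  delivery cost 81, fixed 49 → total 130.
Compare {F-α, F-γ, F-δ, F-ε}: delivery cost 86 + fixed 46 = 132.
Compare {F-β, F-δ, F-ε}: delivery cost 98 + fixed 36 = 134.
Compare {F-α, F-β, F-γ, F-δ, F-ε}: delivery cost 79 + fixed 56 = 135.
All other subsets cost ≥ 132. Minimum total cost: 130.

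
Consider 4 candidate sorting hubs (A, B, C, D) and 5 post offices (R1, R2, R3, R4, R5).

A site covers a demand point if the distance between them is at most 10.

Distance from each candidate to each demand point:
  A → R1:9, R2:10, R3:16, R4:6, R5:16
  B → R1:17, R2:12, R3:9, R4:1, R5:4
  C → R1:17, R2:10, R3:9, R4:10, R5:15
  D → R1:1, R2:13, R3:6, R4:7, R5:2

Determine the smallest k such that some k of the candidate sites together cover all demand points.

Coverage sets (demand points within 10 of each site):
  A: {R1, R2, R4}
  B: {R3, R4, R5}
  C: {R2, R3, R4}
  D: {R1, R3, R4, R5}
No single site covers all 5 demand points.
But {A, B} covers everything, so the minimum is 2.

2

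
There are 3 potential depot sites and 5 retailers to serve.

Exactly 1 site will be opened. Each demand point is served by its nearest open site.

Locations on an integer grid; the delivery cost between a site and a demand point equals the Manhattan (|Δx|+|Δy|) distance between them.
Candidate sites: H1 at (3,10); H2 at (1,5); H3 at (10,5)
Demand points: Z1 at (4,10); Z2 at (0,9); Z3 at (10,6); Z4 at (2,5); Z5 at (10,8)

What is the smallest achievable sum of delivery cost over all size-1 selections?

31

Open {H1}.
  Z1→H1 1, Z2→H1 4, Z3→H1 11, Z4→H1 6, Z5→H1 9  ⇒ total 31.
Compare {H2}: total 36.
Compare {H3}: total 37.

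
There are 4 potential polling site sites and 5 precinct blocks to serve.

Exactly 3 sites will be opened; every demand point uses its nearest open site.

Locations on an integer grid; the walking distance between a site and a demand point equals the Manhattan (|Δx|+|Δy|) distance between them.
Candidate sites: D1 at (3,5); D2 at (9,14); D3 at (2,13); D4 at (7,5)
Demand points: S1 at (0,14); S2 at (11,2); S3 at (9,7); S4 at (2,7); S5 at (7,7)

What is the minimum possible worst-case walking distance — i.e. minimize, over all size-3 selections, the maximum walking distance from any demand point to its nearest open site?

7

Open {D1, D3, D4}.
  Farthest demand point is S2 at walking distance 7 (to D4); all others are ≤ 7.
With {D2, D3, D4} the worst case is 7.
With {D1, D2, D4} the worst case is 9.
No size-3 selection achieves below 7.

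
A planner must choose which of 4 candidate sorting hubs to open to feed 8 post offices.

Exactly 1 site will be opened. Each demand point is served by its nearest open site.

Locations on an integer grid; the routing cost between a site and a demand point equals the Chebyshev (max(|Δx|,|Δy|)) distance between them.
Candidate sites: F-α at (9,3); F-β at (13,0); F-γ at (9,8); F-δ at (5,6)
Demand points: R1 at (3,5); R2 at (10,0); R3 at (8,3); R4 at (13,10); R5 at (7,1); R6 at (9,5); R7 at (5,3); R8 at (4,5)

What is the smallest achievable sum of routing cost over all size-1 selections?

Open {F-α}.
  R1→F-α 6, R2→F-α 3, R3→F-α 1, R4→F-α 7, R5→F-α 2, R6→F-α 2, R7→F-α 4, R8→F-α 5  ⇒ total 30.
Compare {F-δ}: total 32.
Compare {F-γ}: total 43.
No size-1 selection does better; minimum is 30.

30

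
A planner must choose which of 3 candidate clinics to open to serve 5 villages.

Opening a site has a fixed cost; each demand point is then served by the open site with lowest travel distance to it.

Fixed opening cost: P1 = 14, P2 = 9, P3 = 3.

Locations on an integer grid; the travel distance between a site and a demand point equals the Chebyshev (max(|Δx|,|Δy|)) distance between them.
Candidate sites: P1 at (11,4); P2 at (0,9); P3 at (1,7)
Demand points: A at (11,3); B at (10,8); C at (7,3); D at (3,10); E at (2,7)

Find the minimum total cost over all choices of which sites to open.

30

Open {P1, P3}: assign each demand point to its cheapest open site.
  A→P1 1, B→P1 4, C→P1 4, D→P3 3, E→P3 1
  travel distance 13, fixed 17 → total 30.
Compare {P3}: travel distance 29 + fixed 3 = 32.
Compare {P1, P2}: travel distance 14 + fixed 23 = 37.
Compare {P1, P2, P3}: travel distance 13 + fixed 26 = 39.
All other subsets cost ≥ 32. Minimum total cost: 30.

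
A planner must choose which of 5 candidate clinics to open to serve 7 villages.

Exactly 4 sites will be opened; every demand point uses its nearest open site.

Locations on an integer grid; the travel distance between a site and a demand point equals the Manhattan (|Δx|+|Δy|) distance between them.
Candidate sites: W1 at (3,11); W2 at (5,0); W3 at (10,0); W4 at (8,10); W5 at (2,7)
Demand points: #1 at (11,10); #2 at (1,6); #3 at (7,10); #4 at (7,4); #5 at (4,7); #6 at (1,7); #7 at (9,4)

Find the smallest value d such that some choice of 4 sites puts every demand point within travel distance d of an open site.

6

Open {W2, W3, W4, W5}.
  Farthest demand point is #4 at travel distance 6 (to W2); all others are ≤ 6.
With {W1, W2, W3, W4} the worst case is 7.
With {W1, W2, W4, W5} the worst case is 7.
No size-4 selection achieves below 6.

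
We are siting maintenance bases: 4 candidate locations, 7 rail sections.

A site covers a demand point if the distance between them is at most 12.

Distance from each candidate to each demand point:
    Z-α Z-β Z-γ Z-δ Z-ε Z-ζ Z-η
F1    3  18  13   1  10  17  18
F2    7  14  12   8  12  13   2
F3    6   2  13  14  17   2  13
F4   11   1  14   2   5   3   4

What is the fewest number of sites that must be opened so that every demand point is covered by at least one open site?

2

Coverage sets (demand points within 12 of each site):
  F1: {Z-α, Z-δ, Z-ε}
  F2: {Z-α, Z-γ, Z-δ, Z-ε, Z-η}
  F3: {Z-α, Z-β, Z-ζ}
  F4: {Z-α, Z-β, Z-δ, Z-ε, Z-ζ, Z-η}
No single site covers all 7 demand points.
But {F2, F3} covers everything, so the minimum is 2.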